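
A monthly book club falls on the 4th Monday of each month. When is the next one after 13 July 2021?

July 2021 starts on a Thursday; its first Monday is the 5th, so the 4th Monday is the 26th — 26 July 2021.
26 July 2021 is after 13 July 2021, so that is the next one.

26 July 2021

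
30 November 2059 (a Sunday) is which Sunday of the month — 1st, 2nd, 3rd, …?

Day 30 falls in week ⌈30/7⌉ of the month.
Days 1–7 hold the 1st Sunday, 8–14 the 2nd, 15–21 the 3rd, 22–28 the 4th, 29–31 the 5th.
30 is in the range for the 5th.

5th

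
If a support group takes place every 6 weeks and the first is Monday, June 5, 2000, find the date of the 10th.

June 18, 2001

The 10th occurrence is 9 intervals after the first: 9 × 42 = 378 days after June 5, 2000.
June has 30 days — 25 days to the end of June leaves 353.
July has 31 days (322 left).
August has 31 days (291 left).
September has 30 days (261 left).
October has 31 days (230 left).
November has 30 days (200 left).
December has 31 days (169 left).
January has 31 days (138 left).
February has 28 days (110 left).
March has 31 days (79 left).
April has 30 days (49 left).
May has 31 days (18 left).
18 days into June → June 18, 2001.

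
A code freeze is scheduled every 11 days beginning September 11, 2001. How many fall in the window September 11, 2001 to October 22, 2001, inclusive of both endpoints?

Occurrences land 11·i days after September 11, 2001 for i = 0, 1, 2, …
The window opens on the start date, so the first occurrence inside is #1 on September 11, 2001.
October 22, 2001 is 41 days after the start; 41 ÷ 11 = 3 remainder 8. Last occurrence in the window: #4 on October 14, 2001.
Occurrences #1 through #4: 4 in total.

4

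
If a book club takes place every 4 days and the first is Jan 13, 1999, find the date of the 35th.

The 35th occurrence is 34 intervals after the first: 34 × 4 = 136 days after Jan 13, 1999.
Jan has 31 days — 18 days to the end of Jan leaves 118.
Feb has 28 days (90 left).
Mar has 31 days (59 left).
Apr has 30 days (29 left).
29 days into May → May 29, 1999.

May 29, 1999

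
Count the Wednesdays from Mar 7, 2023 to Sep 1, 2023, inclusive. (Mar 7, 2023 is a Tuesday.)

26

Mar 7, 2023 is a Tuesday; the first Wednesday on or after it is Mar 8, 2023 (1 day later).
From Mar 8, 2023 to Sep 1, 2023: 23 + 30 + 31 + 30 + 31 + 31 + 1 = 177 days (rest of Mar, Apr, May, Jun, Jul, Aug, Sep).
177 ÷ 7 = 25 full weeks with remainder 2, so 25 more Wednesdays after the first → 26.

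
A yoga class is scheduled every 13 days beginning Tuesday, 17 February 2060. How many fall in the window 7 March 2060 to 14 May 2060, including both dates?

Occurrences land 13·i days after 17 February 2060 for i = 0, 1, 2, …
7 March 2060 is 19 days after the start; 19 ÷ 13 = 1 remainder 6; since the remainder is 6, round up to i = 2. First occurrence in the window: #3 on 14 March 2060 (2×13 = 26 days in).
14 May 2060 is 87 days after the start; 87 ÷ 13 = 6 remainder 9. Last occurrence in the window: #7 on 5 May 2060.
Occurrences #3 through #7: 5 in total.

5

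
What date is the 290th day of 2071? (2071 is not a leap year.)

January has 31 days (290 − 31 = 259 remain).
February has 28 days (259 − 28 = 231 remain).
March has 31 days (231 − 31 = 200 remain).
April has 30 days (200 − 30 = 170 remain).
May has 31 days (170 − 31 = 139 remain).
June has 30 days (139 − 30 = 109 remain).
July has 31 days (109 − 31 = 78 remain).
August has 31 days (78 − 31 = 47 remain).
September has 30 days (47 − 30 = 17 remain).
17 into October → October 17.

2071-10-17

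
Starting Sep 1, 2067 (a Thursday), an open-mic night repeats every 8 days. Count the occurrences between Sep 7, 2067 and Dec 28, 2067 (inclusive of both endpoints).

14

Occurrences land 8·i days after Sep 1, 2067 for i = 0, 1, 2, …
Sep 7, 2067 is 6 days after the start; 6 ÷ 8 = 0 remainder 6; since the remainder is 6, round up to i = 1. First occurrence in the window: #2 on Sep 9, 2067 (1×8 = 8 days in).
Dec 28, 2067 is 118 days after the start; 118 ÷ 8 = 14 remainder 6. Last occurrence in the window: #15 on Dec 22, 2067.
Occurrences #2 through #15: 14 in total.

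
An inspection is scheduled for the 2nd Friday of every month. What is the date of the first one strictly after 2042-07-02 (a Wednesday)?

2042-07-11

July 2042 starts on a Tuesday; its first Friday is the 4th, so the 2nd Friday is the 11th — 2042-07-11.
2042-07-11 is after 2042-07-02, so that is the next one.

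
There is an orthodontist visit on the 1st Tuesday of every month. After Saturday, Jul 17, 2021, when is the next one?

Jul 2021 starts on a Thursday, so its 1st Tuesday is Jul 6, 2021 (5 days in).
That is not after Jul 17, 2021, so look at Aug 2021.
Aug 2021 starts on a Sunday, so its 1st Tuesday is Aug 3, 2021 (2 days in).

Aug 3, 2021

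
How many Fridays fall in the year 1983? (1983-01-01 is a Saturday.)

1983-01-01 is a Saturday; the first Friday on or after it is 1983-01-07 (6 days later).
From 1983-01-07 to 1983-12-31: 24 + 28 + 31 + 30 + 31 + 30 + 31 + 31 + 30 + 31 + 30 + 31 = 358 days (rest of January, February, March, April, May, June, July, August, September, October, November, December).
358 ÷ 7 = 51 full weeks with remainder 1, so 51 more Fridays after the first → 52.

52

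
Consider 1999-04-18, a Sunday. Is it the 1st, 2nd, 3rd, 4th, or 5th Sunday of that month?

3rd

Day 18 falls in week ⌈18/7⌉ of the month.
Days 1–7 hold the 1st Sunday, 8–14 the 2nd, 15–21 the 3rd, 22–28 the 4th, 29–31 the 5th.
18 is in the range for the 3rd.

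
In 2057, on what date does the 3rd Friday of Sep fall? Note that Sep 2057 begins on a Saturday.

Sep 2057 begins on a Saturday, so the first Friday is Sep 7 (6 days later).
The 3rd Friday is 2 weeks later: 7 + 14 = 21.

Sep 21, 2057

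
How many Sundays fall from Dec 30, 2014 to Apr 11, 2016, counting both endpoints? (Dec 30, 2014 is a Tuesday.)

Dec 30, 2014 is a Tuesday; the first Sunday on or after it is Jan 4, 2015 (5 days later).
From Jan 4, 2015 to Apr 11, 2016: 361 + 102 = 463 days (rest of 2015, to Apr 11, 2016 in 2016).
463 ÷ 7 = 66 full weeks with remainder 1, so 66 more Sundays after the first → 67.

67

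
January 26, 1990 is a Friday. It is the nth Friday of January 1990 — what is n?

4th

Day 26 falls in week ⌈26/7⌉ of the month.
Days 1–7 hold the 1st Friday, 8–14 the 2nd, 15–21 the 3rd, 22–28 the 4th, 29–31 the 5th.
26 is in the range for the 4th.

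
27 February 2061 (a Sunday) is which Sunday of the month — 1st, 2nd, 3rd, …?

Day 27 falls in week ⌈27/7⌉ of the month.
Days 1–7 hold the 1st Sunday, 8–14 the 2nd, 15–21 the 3rd, 22–28 the 4th, 29–31 the 5th.
27 is in the range for the 4th.

4th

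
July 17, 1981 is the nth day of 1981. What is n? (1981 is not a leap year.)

Days in months before July: 31 + 28 + 31 + 30 + 31 + 30 = 181.
Plus 17 days into July → day 198.

198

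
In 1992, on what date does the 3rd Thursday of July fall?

16 July 1992

The first Thursday of July 1992 is July 2.
The 3rd Thursday is 2 weeks later: 2 + 14 = 16.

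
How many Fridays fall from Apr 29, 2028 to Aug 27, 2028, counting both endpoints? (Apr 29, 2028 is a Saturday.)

Apr 29, 2028 is a Saturday; the first Friday on or after it is May 5, 2028 (6 days later).
From May 5, 2028 to Aug 27, 2028: 26 + 30 + 31 + 27 = 114 days (rest of May, Jun, Jul, Aug).
114 ÷ 7 = 16 full weeks with remainder 2, so 16 more Fridays after the first → 17.

17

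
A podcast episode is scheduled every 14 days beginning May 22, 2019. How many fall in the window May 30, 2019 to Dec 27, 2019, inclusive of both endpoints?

15

Occurrences land 14·i days after May 22, 2019 for i = 0, 1, 2, …
May 30, 2019 is 8 days after the start; 8 ÷ 14 = 0 remainder 8; since the remainder is 8, round up to i = 1. First occurrence in the window: #2 on Jun 5, 2019 (1×14 = 14 days in).
Dec 27, 2019 is 219 days after the start; 219 ÷ 14 = 15 remainder 9. Last occurrence in the window: #16 on Dec 18, 2019.
Occurrences #2 through #16: 15 in total.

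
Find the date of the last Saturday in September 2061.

24 September 2061

The first Saturday of September 2061 is September 3.
September 2061 has 30 days. Adding weeks: 3, 10, 17, 24 — the last one ≤ 30 is the 24th.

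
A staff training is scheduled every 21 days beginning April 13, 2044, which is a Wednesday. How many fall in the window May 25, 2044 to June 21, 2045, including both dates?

Occurrences land 21·i days after April 13, 2044 for i = 0, 1, 2, …
May 25, 2044 is 42 days after the start; 42 ÷ 21 = 2 remainder 0. First occurrence in the window: #3 on May 25, 2044 (2×21 = 42 days in).
June 21, 2045 is 434 days after the start; 434 ÷ 21 = 20 remainder 14. Last occurrence in the window: #21 on June 7, 2045.
Occurrences #3 through #21: 19 in total.

19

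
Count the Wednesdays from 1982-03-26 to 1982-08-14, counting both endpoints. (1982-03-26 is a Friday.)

1982-03-26 is a Friday; the first Wednesday on or after it is 1982-03-31 (5 days later).
From 1982-03-31 to 1982-08-14: 0 + 30 + 31 + 30 + 31 + 14 = 136 days (rest of March, April, May, June, July, August).
136 ÷ 7 = 19 full weeks with remainder 3, so 19 more Wednesdays after the first → 20.

20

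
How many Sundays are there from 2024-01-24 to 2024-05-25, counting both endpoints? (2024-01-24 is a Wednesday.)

17

2024-01-24 is a Wednesday; the first Sunday on or after it is 2024-01-28 (4 days later).
From 2024-01-28 to 2024-05-25: 3 + 29 + 31 + 30 + 25 = 118 days (rest of January, February, March, April, May).
118 ÷ 7 = 16 full weeks with remainder 6, so 16 more Sundays after the first → 17.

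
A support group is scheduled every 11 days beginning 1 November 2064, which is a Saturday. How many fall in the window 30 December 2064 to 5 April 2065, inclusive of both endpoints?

Occurrences land 11·i days after 1 November 2064 for i = 0, 1, 2, …
30 December 2064 is 59 days after the start; 59 ÷ 11 = 5 remainder 4; since the remainder is 4, round up to i = 6. First occurrence in the window: #7 on 6 January 2065 (6×11 = 66 days in).
5 April 2065 is 155 days after the start; 155 ÷ 11 = 14 remainder 1. Last occurrence in the window: #15 on 4 April 2065.
Occurrences #7 through #15: 9 in total.

9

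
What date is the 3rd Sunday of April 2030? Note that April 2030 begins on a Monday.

April 2030 begins on a Monday, so the first Sunday is April 7 (6 days later).
The 3rd Sunday is 2 weeks later: 7 + 14 = 21.

21 April 2030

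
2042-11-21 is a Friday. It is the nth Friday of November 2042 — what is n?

3rd

Day 21 falls in week ⌈21/7⌉ of the month.
Days 1–7 hold the 1st Friday, 8–14 the 2nd, 15–21 the 3rd, 22–28 the 4th, 29–31 the 5th.
21 is in the range for the 3rd.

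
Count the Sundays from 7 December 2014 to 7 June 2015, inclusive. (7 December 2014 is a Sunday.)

27

7 December 2014 is a Sunday; the first Sunday on or after it is 7 December 2014.
From 7 December 2014 to 7 June 2015: 24 + 31 + 28 + 31 + 30 + 31 + 7 = 182 days (rest of December, January, February, March, April, May, June).
182 ÷ 7 = 26 full weeks with remainder 0, so 26 more Sundays after the first → 27.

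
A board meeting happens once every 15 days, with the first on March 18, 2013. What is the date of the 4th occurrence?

The 4th occurrence is 3 intervals after the first: 3 × 15 = 45 days after March 18, 2013.
March has 31 days — 13 days to the end of March leaves 32.
April has 30 days (2 left).
2 days into May → May 2, 2013.

May 2, 2013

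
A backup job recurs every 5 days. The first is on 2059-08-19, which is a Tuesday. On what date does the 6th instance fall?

2059-09-13

The 6th occurrence is 5 intervals after the first: 5 × 5 = 25 days after 2059-08-19.
August has 31 days — 12 days to the end of August leaves 13.
13 days into September → 2059-09-13.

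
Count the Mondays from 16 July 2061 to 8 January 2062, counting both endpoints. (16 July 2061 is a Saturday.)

16 July 2061 is a Saturday; the first Monday on or after it is 18 July 2061 (2 days later).
From 18 July 2061 to 8 January 2062: 13 + 31 + 30 + 31 + 30 + 31 + 8 = 174 days (rest of July, August, September, October, November, December, January).
174 ÷ 7 = 24 full weeks with remainder 6, so 24 more Mondays after the first → 25.

25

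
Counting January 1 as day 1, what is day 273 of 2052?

January has 31 days (273 − 31 = 242 remain).
February has 29 days (242 − 29 = 213 remain).
March has 31 days (213 − 31 = 182 remain).
April has 30 days (182 − 30 = 152 remain).
May has 31 days (152 − 31 = 121 remain).
June has 30 days (121 − 30 = 91 remain).
July has 31 days (91 − 31 = 60 remain).
August has 31 days (60 − 31 = 29 remain).
29 into September → September 29.

September 29, 2052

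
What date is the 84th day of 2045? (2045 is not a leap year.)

2045-03-25

January has 31 days (84 − 31 = 53 remain).
February has 28 days (53 − 28 = 25 remain).
25 into March → March 25.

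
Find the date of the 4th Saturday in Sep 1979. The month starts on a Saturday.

Sep 1979 begins on a Saturday, so the first Saturday is Sep 1.
The 4th Saturday is 3 weeks later: 1 + 21 = 22.

Sep 22, 1979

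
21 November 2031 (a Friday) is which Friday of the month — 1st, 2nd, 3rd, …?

Day 21 falls in week ⌈21/7⌉ of the month.
Days 1–7 hold the 1st Friday, 8–14 the 2nd, 15–21 the 3rd, 22–28 the 4th, 29–31 the 5th.
21 is in the range for the 3rd.

3rd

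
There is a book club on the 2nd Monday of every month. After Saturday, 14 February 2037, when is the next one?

9 March 2037

February 2037 starts on a Sunday; its first Monday is the 2nd, so the 2nd Monday is the 9th — 9 February 2037.
That is not after 14 February 2037, so look at March 2037.
March 2037 starts on a Sunday; its first Monday is the 2nd, so the 2nd Monday is the 9th — 9 March 2037.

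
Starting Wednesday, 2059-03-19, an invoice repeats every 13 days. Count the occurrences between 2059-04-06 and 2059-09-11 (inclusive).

12

Occurrences land 13·i days after 2059-03-19 for i = 0, 1, 2, …
2059-04-06 is 18 days after the start; 18 ÷ 13 = 1 remainder 5; since the remainder is 5, round up to i = 2. First occurrence in the window: #3 on 2059-04-14 (2×13 = 26 days in).
2059-09-11 is 176 days after the start; 176 ÷ 13 = 13 remainder 7. Last occurrence in the window: #14 on 2059-09-04.
Occurrences #3 through #14: 12 in total.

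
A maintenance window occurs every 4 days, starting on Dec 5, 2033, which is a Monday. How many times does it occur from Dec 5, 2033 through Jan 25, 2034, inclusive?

Occurrences land 4·i days after Dec 5, 2033 for i = 0, 1, 2, …
The window opens on the start date, so the first occurrence inside is #1 on Dec 5, 2033.
Jan 25, 2034 is 51 days after the start; 51 ÷ 4 = 12 remainder 3. Last occurrence in the window: #13 on Jan 22, 2034.
Occurrences #1 through #13: 13 in total.

13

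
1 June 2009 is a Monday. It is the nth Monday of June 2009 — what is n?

Day 1 falls in week ⌈1/7⌉ of the month.
Days 1–7 hold the 1st Monday, 8–14 the 2nd, 15–21 the 3rd, 22–28 the 4th, 29–31 the 5th.
1 is in the range for the 1st.

1st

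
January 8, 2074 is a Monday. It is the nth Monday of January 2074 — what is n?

2nd

Day 8 falls in week ⌈8/7⌉ of the month.
Days 1–7 hold the 1st Monday, 8–14 the 2nd, 15–21 the 3rd, 22–28 the 4th, 29–31 the 5th.
8 is in the range for the 2nd.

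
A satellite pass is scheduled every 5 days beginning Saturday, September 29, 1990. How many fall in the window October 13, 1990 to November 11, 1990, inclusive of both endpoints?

6

Occurrences land 5·i days after September 29, 1990 for i = 0, 1, 2, …
October 13, 1990 is 14 days after the start; 14 ÷ 5 = 2 remainder 4; since the remainder is 4, round up to i = 3. First occurrence in the window: #4 on October 14, 1990 (3×5 = 15 days in).
November 11, 1990 is 43 days after the start; 43 ÷ 5 = 8 remainder 3. Last occurrence in the window: #9 on November 8, 1990.
Occurrences #4 through #9: 6 in total.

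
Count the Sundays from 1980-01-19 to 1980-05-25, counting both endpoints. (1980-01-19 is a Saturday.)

19

1980-01-19 is a Saturday; the first Sunday on or after it is 1980-01-20 (1 day later).
From 1980-01-20 to 1980-05-25: 11 + 29 + 31 + 30 + 25 = 126 days (rest of January, February, March, April, May).
126 ÷ 7 = 18 full weeks with remainder 0, so 18 more Sundays after the first → 19.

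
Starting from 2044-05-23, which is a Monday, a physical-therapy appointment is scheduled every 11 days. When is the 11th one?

The 11th occurrence is 10 intervals after the first: 10 × 11 = 110 days after 2044-05-23.
May has 31 days — 8 days to the end of May leaves 102.
June has 30 days (72 left).
July has 31 days (41 left).
August has 31 days (10 left).
10 days into September → 2044-09-10.

2044-09-10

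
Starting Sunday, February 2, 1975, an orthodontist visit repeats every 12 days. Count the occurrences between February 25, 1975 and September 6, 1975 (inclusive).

17

Occurrences land 12·i days after February 2, 1975 for i = 0, 1, 2, …
February 25, 1975 is 23 days after the start; 23 ÷ 12 = 1 remainder 11; since the remainder is 11, round up to i = 2. First occurrence in the window: #3 on February 26, 1975 (2×12 = 24 days in).
September 6, 1975 is 216 days after the start; 216 ÷ 12 = 18 remainder 0. Last occurrence in the window: #19 on September 6, 1975.
Occurrences #3 through #19: 17 in total.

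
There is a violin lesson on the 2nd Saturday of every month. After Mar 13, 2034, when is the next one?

Apr 8, 2034

Mar 2034 starts on a Wednesday; its first Saturday is the 4th, so the 2nd Saturday is the 11th — Mar 11, 2034.
That is not after Mar 13, 2034, so look at Apr 2034.
Apr 2034 starts on a Saturday; its first Saturday is the 1st, so the 2nd Saturday is the 8th — Apr 8, 2034.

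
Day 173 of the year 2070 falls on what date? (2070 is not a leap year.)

Jun 22, 2070

Jan has 31 days (173 − 31 = 142 remain).
Feb has 28 days (142 − 28 = 114 remain).
Mar has 31 days (114 − 31 = 83 remain).
Apr has 30 days (83 − 30 = 53 remain).
May has 31 days (53 − 31 = 22 remain).
22 into Jun → Jun 22.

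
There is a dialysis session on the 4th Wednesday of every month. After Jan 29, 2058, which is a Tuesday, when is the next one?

Feb 27, 2058

Jan 2058 starts on a Tuesday; its first Wednesday is the 2nd, so the 4th Wednesday is the 23rd — Jan 23, 2058.
That is not after Jan 29, 2058, so look at Feb 2058.
Feb 2058 starts on a Friday; its first Wednesday is the 6th, so the 4th Wednesday is the 27th — Feb 27, 2058.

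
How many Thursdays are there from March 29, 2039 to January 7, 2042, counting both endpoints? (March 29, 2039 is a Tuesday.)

145

March 29, 2039 is a Tuesday; the first Thursday on or after it is March 31, 2039 (2 days later).
From March 31, 2039 to January 7, 2042: 275 + 366 + 365 + 7 = 1013 days (rest of 2039, 2040, 2041, to January 7, 2042 in 2042).
1013 ÷ 7 = 144 full weeks with remainder 5, so 144 more Thursdays after the first → 145.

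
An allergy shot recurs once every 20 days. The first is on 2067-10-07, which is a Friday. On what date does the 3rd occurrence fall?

2067-11-16

The 3rd occurrence is 2 intervals after the first: 2 × 20 = 40 days after 2067-10-07.
October has 31 days — 24 days to the end of October leaves 16.
16 days into November → 2067-11-16.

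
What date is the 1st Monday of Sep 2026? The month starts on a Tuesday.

Sep 7, 2026

Sep 2026 begins on a Tuesday, so the first Monday is Sep 7 (6 days later).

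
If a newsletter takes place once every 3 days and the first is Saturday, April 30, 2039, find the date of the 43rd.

September 3, 2039

The 43rd occurrence is 42 intervals after the first: 42 × 3 = 126 days after April 30, 2039.
April has 30 days — 0 days to the end of April leaves 126.
May has 31 days (95 left).
June has 30 days (65 left).
July has 31 days (34 left).
August has 31 days (3 left).
3 days into September → September 3, 2039.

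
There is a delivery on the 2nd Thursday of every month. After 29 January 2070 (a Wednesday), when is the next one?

January 2070 starts on a Wednesday; its first Thursday is the 2nd, so the 2nd Thursday is the 9th — 9 January 2070.
That is not after 29 January 2070, so look at February 2070.
February 2070 starts on a Saturday; its first Thursday is the 6th, so the 2nd Thursday is the 13th — 13 February 2070.

13 February 2070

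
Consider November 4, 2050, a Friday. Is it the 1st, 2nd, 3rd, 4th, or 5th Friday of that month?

Day 4 falls in week ⌈4/7⌉ of the month.
Days 1–7 hold the 1st Friday, 8–14 the 2nd, 15–21 the 3rd, 22–28 the 4th, 29–31 the 5th.
4 is in the range for the 1st.

1st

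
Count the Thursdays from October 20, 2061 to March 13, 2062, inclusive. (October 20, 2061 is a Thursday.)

October 20, 2061 is a Thursday; the first Thursday on or after it is October 20, 2061.
From October 20, 2061 to March 13, 2062: 11 + 30 + 31 + 31 + 28 + 13 = 144 days (rest of October, November, December, January, February, March).
144 ÷ 7 = 20 full weeks with remainder 4, so 20 more Thursdays after the first → 21.

21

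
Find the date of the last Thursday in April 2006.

The first Thursday of April 2006 is April 6.
April 2006 has 30 days. Adding weeks: 6, 13, 20, 27 — the last one ≤ 30 is the 27th.

2006-04-27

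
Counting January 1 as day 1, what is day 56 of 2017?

January has 31 days (56 − 31 = 25 remain).
25 into February → February 25.

February 25, 2017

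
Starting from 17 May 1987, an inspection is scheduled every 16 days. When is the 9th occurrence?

22 September 1987

The 9th occurrence is 8 intervals after the first: 8 × 16 = 128 days after 17 May 1987.
May has 31 days — 14 days to the end of May leaves 114.
June has 30 days (84 left).
July has 31 days (53 left).
August has 31 days (22 left).
22 days into September → 22 September 1987.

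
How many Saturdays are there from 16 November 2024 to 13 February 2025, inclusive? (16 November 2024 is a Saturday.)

13

16 November 2024 is a Saturday; the first Saturday on or after it is 16 November 2024.
From 16 November 2024 to 13 February 2025: 14 + 31 + 31 + 13 = 89 days (rest of November, December, January, February).
89 ÷ 7 = 12 full weeks with remainder 5, so 12 more Saturdays after the first → 13.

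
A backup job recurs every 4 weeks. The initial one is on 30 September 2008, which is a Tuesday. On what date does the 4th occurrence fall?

The 4th occurrence is 3 intervals after the first: 3 × 28 = 84 days after 30 September 2008.
September has 30 days — 0 days to the end of September leaves 84.
October has 31 days (53 left).
November has 30 days (23 left).
23 days into December → 23 December 2008.

23 December 2008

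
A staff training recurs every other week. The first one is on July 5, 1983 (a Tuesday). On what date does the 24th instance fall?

The 24th occurrence is 23 intervals after the first: 23 × 14 = 322 days after July 5, 1983.
July has 31 days — 26 days to the end of July leaves 296.
August has 31 days (265 left).
September has 30 days (235 left).
October has 31 days (204 left).
November has 30 days (174 left).
December has 31 days (143 left).
January has 31 days (112 left).
February has 29 days (83 left).
March has 31 days (52 left).
April has 30 days (22 left).
22 days into May → May 22, 1984.

May 22, 1984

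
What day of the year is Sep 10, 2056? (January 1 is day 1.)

Days in months before Sep: 31 + 29 + 31 + 30 + 31 + 30 + 31 + 31 = 244.
Plus 10 days into Sep → day 254.

254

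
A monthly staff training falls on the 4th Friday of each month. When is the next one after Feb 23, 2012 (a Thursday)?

Feb 2012 starts on a Wednesday; its first Friday is the 3rd, so the 4th Friday is the 24th — Feb 24, 2012.
Feb 24, 2012 is after Feb 23, 2012, so that is the next one.

Feb 24, 2012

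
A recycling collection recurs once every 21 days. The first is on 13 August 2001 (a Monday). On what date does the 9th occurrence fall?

The 9th occurrence is 8 intervals after the first: 8 × 21 = 168 days after 13 August 2001.
August has 31 days — 18 days to the end of August leaves 150.
September has 30 days (120 left).
October has 31 days (89 left).
November has 30 days (59 left).
December has 31 days (28 left).
28 days into January → 28 January 2002.

28 January 2002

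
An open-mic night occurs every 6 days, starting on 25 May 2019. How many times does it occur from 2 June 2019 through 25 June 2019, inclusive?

Occurrences land 6·i days after 25 May 2019 for i = 0, 1, 2, …
2 June 2019 is 8 days after the start; 8 ÷ 6 = 1 remainder 2; since the remainder is 2, round up to i = 2. First occurrence in the window: #3 on 6 June 2019 (2×6 = 12 days in).
25 June 2019 is 31 days after the start; 31 ÷ 6 = 5 remainder 1. Last occurrence in the window: #6 on 24 June 2019.
Occurrences #3 through #6: 4 in total.

4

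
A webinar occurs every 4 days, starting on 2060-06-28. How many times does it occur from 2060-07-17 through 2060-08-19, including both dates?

Occurrences land 4·i days after 2060-06-28 for i = 0, 1, 2, …
2060-07-17 is 19 days after the start; 19 ÷ 4 = 4 remainder 3; since the remainder is 3, round up to i = 5. First occurrence in the window: #6 on 2060-07-18 (5×4 = 20 days in).
2060-08-19 is 52 days after the start; 52 ÷ 4 = 13 remainder 0. Last occurrence in the window: #14 on 2060-08-19.
Occurrences #6 through #14: 9 in total.

9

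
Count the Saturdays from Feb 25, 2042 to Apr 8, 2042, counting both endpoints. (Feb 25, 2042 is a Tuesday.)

Feb 25, 2042 is a Tuesday; the first Saturday on or after it is Mar 1, 2042 (4 days later).
From Mar 1, 2042 to Apr 8, 2042: 30 + 8 = 38 days (rest of Mar, Apr).
38 ÷ 7 = 5 full weeks with remainder 3, so 5 more Saturdays after the first → 6.

6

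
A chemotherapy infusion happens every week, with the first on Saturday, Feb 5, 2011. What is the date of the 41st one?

Nov 12, 2011

The 41st occurrence is 40 intervals after the first: 40 × 7 = 280 days after Feb 5, 2011.
Feb has 28 days — 23 days to the end of Feb leaves 257.
Mar has 31 days (226 left).
Apr has 30 days (196 left).
May has 31 days (165 left).
Jun has 30 days (135 left).
Jul has 31 days (104 left).
Aug has 31 days (73 left).
Sep has 30 days (43 left).
Oct has 31 days (12 left).
12 days into Nov → Nov 12, 2011.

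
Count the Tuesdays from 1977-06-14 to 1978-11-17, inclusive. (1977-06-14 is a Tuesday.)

75

1977-06-14 is a Tuesday; the first Tuesday on or after it is 1977-06-14.
From 1977-06-14 to 1978-11-17: 200 + 321 = 521 days (rest of 1977, to 1978-11-17 in 1978).
521 ÷ 7 = 74 full weeks with remainder 3, so 74 more Tuesdays after the first → 75.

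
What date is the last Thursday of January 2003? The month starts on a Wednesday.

January 30, 2003

January 2003 begins on a Wednesday, so the first Thursday is January 2 (1 day later).
January 2003 has 31 days. Adding weeks: 2, 9, 16, 23, 30 — the last one ≤ 31 is the 30th.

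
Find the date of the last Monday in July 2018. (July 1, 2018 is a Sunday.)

30 July 2018

July 2018 begins on a Sunday, so the first Monday is July 2 (1 day later).
July 2018 has 31 days. Adding weeks: 2, 9, 16, 23, 30 — the last one ≤ 31 is the 30th.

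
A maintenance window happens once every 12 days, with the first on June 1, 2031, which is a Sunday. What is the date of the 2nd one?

June 13, 2031

The 2nd occurrence is 1 interval after the first: 1 × 12 = 12 days after June 1, 2031.
12 days later is June 13, 2031.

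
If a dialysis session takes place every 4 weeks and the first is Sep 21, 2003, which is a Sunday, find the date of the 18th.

The 18th occurrence is 17 intervals after the first: 17 × 28 = 476 days after Sep 21, 2003.
Sep has 30 days — 9 days to the end of Sep leaves 467.
From end of Sep to end of 2003 is 92 days (375 left).
2004 has 366 days (9 left).
9 days into Jan → Jan 9, 2005.

Jan 9, 2005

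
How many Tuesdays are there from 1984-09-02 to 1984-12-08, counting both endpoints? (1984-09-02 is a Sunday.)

1984-09-02 is a Sunday; the first Tuesday on or after it is 1984-09-04 (2 days later).
From 1984-09-04 to 1984-12-08: 26 + 31 + 30 + 8 = 95 days (rest of September, October, November, December).
95 ÷ 7 = 13 full weeks with remainder 4, so 13 more Tuesdays after the first → 14.

14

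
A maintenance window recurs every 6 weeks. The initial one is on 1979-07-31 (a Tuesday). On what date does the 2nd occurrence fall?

1979-09-11

The 2nd occurrence is 1 interval after the first: 1 × 42 = 42 days after 1979-07-31.
July has 31 days — 0 days to the end of July leaves 42.
August has 31 days (11 left).
11 days into September → 1979-09-11.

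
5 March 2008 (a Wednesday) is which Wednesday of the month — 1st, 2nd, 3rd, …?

1st

Day 5 falls in week ⌈5/7⌉ of the month.
Days 1–7 hold the 1st Wednesday, 8–14 the 2nd, 15–21 the 3rd, 22–28 the 4th, 29–31 the 5th.
5 is in the range for the 1st.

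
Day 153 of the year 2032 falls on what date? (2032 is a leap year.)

January has 31 days (153 − 31 = 122 remain).
February has 29 days (122 − 29 = 93 remain).
March has 31 days (93 − 31 = 62 remain).
April has 30 days (62 − 30 = 32 remain).
May has 31 days (32 − 31 = 1 remain).
1 into June → June 1.

1 June 2032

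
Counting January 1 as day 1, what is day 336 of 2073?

2 December 2073

January has 31 days (336 − 31 = 305 remain).
February has 28 days (305 − 28 = 277 remain).
March has 31 days (277 − 31 = 246 remain).
April has 30 days (246 − 30 = 216 remain).
May has 31 days (216 − 31 = 185 remain).
June has 30 days (185 − 30 = 155 remain).
July has 31 days (155 − 31 = 124 remain).
August has 31 days (124 − 31 = 93 remain).
September has 30 days (93 − 30 = 63 remain).
October has 31 days (63 − 31 = 32 remain).
November has 30 days (32 − 30 = 2 remain).
2 into December → December 2.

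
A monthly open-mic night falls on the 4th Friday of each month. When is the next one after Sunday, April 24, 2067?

May 27, 2067

April 2067 starts on a Friday; its first Friday is the 1st, so the 4th Friday is the 22nd — April 22, 2067.
That is not after April 24, 2067, so look at May 2067.
May 2067 starts on a Sunday; its first Friday is the 6th, so the 4th Friday is the 27th — May 27, 2067.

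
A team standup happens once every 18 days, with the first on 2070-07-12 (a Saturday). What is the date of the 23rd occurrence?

The 23rd occurrence is 22 intervals after the first: 22 × 18 = 396 days after 2070-07-12.
July has 31 days — 19 days to the end of July leaves 377.
August has 31 days (346 left).
September has 30 days (316 left).
October has 31 days (285 left).
November has 30 days (255 left).
December has 31 days (224 left).
January has 31 days (193 left).
February has 28 days (165 left).
March has 31 days (134 left).
April has 30 days (104 left).
May has 31 days (73 left).
June has 30 days (43 left).
July has 31 days (12 left).
12 days into August → 2071-08-12.

2071-08-12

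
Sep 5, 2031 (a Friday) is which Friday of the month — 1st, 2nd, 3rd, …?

1st

Day 5 falls in week ⌈5/7⌉ of the month.
Days 1–7 hold the 1st Friday, 8–14 the 2nd, 15–21 the 3rd, 22–28 the 4th, 29–31 the 5th.
5 is in the range for the 1st.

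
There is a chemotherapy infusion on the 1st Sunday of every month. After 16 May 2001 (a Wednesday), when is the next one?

3 June 2001

May 2001 starts on a Tuesday, so its 1st Sunday is 6 May 2001 (5 days in).
That is not after 16 May 2001, so look at June 2001.
June 2001 starts on a Friday, so its 1st Sunday is 3 June 2001 (2 days in).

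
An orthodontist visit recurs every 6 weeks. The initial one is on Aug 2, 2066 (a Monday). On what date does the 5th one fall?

Jan 17, 2067

The 5th occurrence is 4 intervals after the first: 4 × 42 = 168 days after Aug 2, 2066.
Aug has 31 days — 29 days to the end of Aug leaves 139.
Sep has 30 days (109 left).
Oct has 31 days (78 left).
Nov has 30 days (48 left).
Dec has 31 days (17 left).
17 days into Jan → Jan 17, 2067.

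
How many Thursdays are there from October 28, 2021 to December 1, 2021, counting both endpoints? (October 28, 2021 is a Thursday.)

5

October 28, 2021 is a Thursday; the first Thursday on or after it is October 28, 2021.
From October 28, 2021 to December 1, 2021: 3 + 30 + 1 = 34 days (rest of October, November, December).
34 ÷ 7 = 4 full weeks with remainder 6, so 4 more Thursdays after the first → 5.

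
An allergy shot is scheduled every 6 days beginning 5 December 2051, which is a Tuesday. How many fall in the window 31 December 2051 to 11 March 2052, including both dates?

Occurrences land 6·i days after 5 December 2051 for i = 0, 1, 2, …
31 December 2051 is 26 days after the start; 26 ÷ 6 = 4 remainder 2; since the remainder is 2, round up to i = 5. First occurrence in the window: #6 on 4 January 2052 (5×6 = 30 days in).
11 March 2052 is 97 days after the start; 97 ÷ 6 = 16 remainder 1. Last occurrence in the window: #17 on 10 March 2052.
Occurrences #6 through #17: 12 in total.

12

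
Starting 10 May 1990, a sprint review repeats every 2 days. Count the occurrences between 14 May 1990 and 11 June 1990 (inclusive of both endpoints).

15

Occurrences land 2·i days after 10 May 1990 for i = 0, 1, 2, …
14 May 1990 is 4 days after the start; 4 ÷ 2 = 2 remainder 0. First occurrence in the window: #3 on 14 May 1990 (2×2 = 4 days in).
11 June 1990 is 32 days after the start; 32 ÷ 2 = 16 remainder 0. Last occurrence in the window: #17 on 11 June 1990.
Occurrences #3 through #17: 15 in total.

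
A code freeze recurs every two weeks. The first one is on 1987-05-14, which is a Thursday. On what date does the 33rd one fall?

1988-08-04

The 33rd occurrence is 32 intervals after the first: 32 × 14 = 448 days after 1987-05-14.
May has 31 days — 17 days to the end of May leaves 431.
From end of May to end of 1987 is 214 days (217 left).
January has 31 days (186 left).
February has 29 days (157 left).
March has 31 days (126 left).
April has 30 days (96 left).
May has 31 days (65 left).
June has 30 days (35 left).
July has 31 days (4 left).
4 days into August → 1988-08-04.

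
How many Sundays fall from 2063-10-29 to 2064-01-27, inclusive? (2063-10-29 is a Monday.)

2063-10-29 is a Monday; the first Sunday on or after it is 2063-11-04 (6 days later).
From 2063-11-04 to 2064-01-27: 26 + 31 + 27 = 84 days (rest of November, December, January).
84 ÷ 7 = 12 full weeks with remainder 0, so 12 more Sundays after the first → 13.

13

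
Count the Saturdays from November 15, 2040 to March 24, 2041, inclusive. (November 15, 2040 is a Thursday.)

19

November 15, 2040 is a Thursday; the first Saturday on or after it is November 17, 2040 (2 days later).
From November 17, 2040 to March 24, 2041: 13 + 31 + 31 + 28 + 24 = 127 days (rest of November, December, January, February, March).
127 ÷ 7 = 18 full weeks with remainder 1, so 18 more Saturdays after the first → 19.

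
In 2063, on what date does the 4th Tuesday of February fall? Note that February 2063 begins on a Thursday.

February 2063 begins on a Thursday, so the first Tuesday is February 6 (5 days later).
The 4th Tuesday is 3 weeks later: 6 + 21 = 27.

2063-02-27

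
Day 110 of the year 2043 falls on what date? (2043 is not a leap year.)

January has 31 days (110 − 31 = 79 remain).
February has 28 days (79 − 28 = 51 remain).
March has 31 days (51 − 31 = 20 remain).
20 into April → April 20.

2043-04-20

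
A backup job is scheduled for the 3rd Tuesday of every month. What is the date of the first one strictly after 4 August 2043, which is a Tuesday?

18 August 2043

August 2043 starts on a Saturday; its first Tuesday is the 4th, so the 3rd Tuesday is the 18th — 18 August 2043.
18 August 2043 is after 4 August 2043, so that is the next one.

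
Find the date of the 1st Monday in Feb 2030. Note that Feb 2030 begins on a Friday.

Feb 4, 2030

Feb 2030 begins on a Friday, so the first Monday is Feb 4 (3 days later).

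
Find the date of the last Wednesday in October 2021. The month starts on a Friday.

October 27, 2021

October 2021 begins on a Friday, so the first Wednesday is October 6 (5 days later).
October 2021 has 31 days. Adding weeks: 6, 13, 20, 27 — the last one ≤ 31 is the 27th.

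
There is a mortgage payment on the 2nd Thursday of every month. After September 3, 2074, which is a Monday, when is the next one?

September 2074 starts on a Saturday; its first Thursday is the 6th, so the 2nd Thursday is the 13th — September 13, 2074.
September 13, 2074 is after September 3, 2074, so that is the next one.

September 13, 2074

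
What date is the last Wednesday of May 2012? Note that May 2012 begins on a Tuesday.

2012-05-30

May 2012 begins on a Tuesday, so the first Wednesday is May 2 (1 day later).
May 2012 has 31 days. Adding weeks: 2, 9, 16, 23, 30 — the last one ≤ 31 is the 30th.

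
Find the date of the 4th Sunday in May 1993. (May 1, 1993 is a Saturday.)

May 1993 begins on a Saturday, so the first Sunday is May 2 (1 day later).
The 4th Sunday is 3 weeks later: 2 + 21 = 23.

May 23, 1993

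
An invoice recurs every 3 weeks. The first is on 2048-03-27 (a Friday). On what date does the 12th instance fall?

The 12th occurrence is 11 intervals after the first: 11 × 21 = 231 days after 2048-03-27.
March has 31 days — 4 days to the end of March leaves 227.
April has 30 days (197 left).
May has 31 days (166 left).
June has 30 days (136 left).
July has 31 days (105 left).
August has 31 days (74 left).
September has 30 days (44 left).
October has 31 days (13 left).
13 days into November → 2048-11-13.

2048-11-13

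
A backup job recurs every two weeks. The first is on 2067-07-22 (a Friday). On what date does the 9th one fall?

The 9th occurrence is 8 intervals after the first: 8 × 14 = 112 days after 2067-07-22.
July has 31 days — 9 days to the end of July leaves 103.
August has 31 days (72 left).
September has 30 days (42 left).
October has 31 days (11 left).
11 days into November → 2067-11-11.

2067-11-11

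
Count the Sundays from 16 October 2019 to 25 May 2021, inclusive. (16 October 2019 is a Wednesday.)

84

16 October 2019 is a Wednesday; the first Sunday on or after it is 20 October 2019 (4 days later).
From 20 October 2019 to 25 May 2021: 72 + 366 + 145 = 583 days (rest of 2019, 2020, to 25 May 2021 in 2021).
583 ÷ 7 = 83 full weeks with remainder 2, so 83 more Sundays after the first → 84.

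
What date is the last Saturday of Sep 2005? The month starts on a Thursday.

Sep 24, 2005

Sep 2005 begins on a Thursday, so the first Saturday is Sep 3 (2 days later).
Sep 2005 has 30 days. Adding weeks: 3, 10, 17, 24 — the last one ≤ 30 is the 24th.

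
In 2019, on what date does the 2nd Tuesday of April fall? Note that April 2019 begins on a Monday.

2019-04-09

April 2019 begins on a Monday, so the first Tuesday is April 2 (1 day later).
The 2nd Tuesday is 1 weeks later: 2 + 7 = 9.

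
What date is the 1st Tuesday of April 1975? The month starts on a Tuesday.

1975-04-01

April 1975 begins on a Tuesday, so the first Tuesday is April 1.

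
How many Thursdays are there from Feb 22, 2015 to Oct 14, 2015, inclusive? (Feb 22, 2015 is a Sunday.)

Feb 22, 2015 is a Sunday; the first Thursday on or after it is Feb 26, 2015 (4 days later).
From Feb 26, 2015 to Oct 14, 2015: 2 + 31 + 30 + 31 + 30 + 31 + 31 + 30 + 14 = 230 days (rest of Feb, Mar, Apr, May, Jun, Jul, Aug, Sep, Oct).
230 ÷ 7 = 32 full weeks with remainder 6, so 32 more Thursdays after the first → 33.

33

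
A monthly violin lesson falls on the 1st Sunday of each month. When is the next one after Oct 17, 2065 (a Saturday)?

Oct 2065 starts on a Thursday, so its 1st Sunday is Oct 4, 2065 (3 days in).
That is not after Oct 17, 2065, so look at Nov 2065.
Nov 2065 starts on a Sunday, so its 1st Sunday is Nov 1, 2065.

Nov 1, 2065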